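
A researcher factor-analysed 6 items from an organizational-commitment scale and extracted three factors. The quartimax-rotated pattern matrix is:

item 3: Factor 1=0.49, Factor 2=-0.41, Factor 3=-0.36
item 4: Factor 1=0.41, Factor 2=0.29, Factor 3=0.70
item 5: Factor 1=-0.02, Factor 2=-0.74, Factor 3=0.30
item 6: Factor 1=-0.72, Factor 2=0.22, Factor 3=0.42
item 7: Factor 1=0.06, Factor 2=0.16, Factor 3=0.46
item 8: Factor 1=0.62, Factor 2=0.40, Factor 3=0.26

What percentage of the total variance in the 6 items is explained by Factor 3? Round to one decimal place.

SS loadings for Factor 3 = (-0.36)² + 0.70² + 0.30² + 0.42² + 0.46² + 0.26² = 1.1652
With 6 standardized items, total variance = 6. Proportion = 1.1652/6 = 0.1942 → 19.42%.

19.4%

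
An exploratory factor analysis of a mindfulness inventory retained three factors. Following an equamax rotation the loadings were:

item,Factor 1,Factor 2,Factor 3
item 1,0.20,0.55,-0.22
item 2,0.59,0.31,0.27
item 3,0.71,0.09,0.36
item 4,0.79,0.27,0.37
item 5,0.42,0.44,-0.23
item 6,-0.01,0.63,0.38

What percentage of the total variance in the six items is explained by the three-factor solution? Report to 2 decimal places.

SS loadings by factor: 1.6928, 1.0701, 0.5851; total = 3.3480.
Total variance with 6 standardized items is 6, so the solution explains 3.3480/6 = 0.5580 = 55.80%.

55.80%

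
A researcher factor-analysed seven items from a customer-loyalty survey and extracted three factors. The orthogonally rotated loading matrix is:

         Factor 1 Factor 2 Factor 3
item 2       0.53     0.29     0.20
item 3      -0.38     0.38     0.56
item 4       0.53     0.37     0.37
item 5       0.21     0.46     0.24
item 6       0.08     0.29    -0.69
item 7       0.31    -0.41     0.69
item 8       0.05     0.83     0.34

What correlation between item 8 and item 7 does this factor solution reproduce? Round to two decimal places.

r̂ = Σ λ_i·λ_j across factors = (0.05)(0.31) + (0.83)(-0.41) + (0.34)(0.69)
  = +0.0155 -0.3403 +0.2346 = -0.0902

-0.09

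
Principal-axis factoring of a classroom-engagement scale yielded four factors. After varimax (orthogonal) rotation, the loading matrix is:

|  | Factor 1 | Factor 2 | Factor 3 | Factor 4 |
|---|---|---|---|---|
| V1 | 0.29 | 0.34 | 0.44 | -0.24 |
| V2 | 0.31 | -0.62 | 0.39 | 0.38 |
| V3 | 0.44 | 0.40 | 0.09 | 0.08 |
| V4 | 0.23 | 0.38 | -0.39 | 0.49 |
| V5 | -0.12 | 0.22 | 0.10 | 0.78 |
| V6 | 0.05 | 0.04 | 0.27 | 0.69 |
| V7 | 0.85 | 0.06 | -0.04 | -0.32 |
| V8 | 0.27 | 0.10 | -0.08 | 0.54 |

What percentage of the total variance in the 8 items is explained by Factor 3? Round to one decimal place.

SS loadings for Factor 3 = 0.44² + 0.39² + 0.09² + (-0.39)² + 0.10² + 0.27² + (-0.04)² + (-0.08)² = 0.5968
With 8 standardized items, total variance = 8. Proportion = 0.5968/8 = 0.0746 → 7.46%.

7.5%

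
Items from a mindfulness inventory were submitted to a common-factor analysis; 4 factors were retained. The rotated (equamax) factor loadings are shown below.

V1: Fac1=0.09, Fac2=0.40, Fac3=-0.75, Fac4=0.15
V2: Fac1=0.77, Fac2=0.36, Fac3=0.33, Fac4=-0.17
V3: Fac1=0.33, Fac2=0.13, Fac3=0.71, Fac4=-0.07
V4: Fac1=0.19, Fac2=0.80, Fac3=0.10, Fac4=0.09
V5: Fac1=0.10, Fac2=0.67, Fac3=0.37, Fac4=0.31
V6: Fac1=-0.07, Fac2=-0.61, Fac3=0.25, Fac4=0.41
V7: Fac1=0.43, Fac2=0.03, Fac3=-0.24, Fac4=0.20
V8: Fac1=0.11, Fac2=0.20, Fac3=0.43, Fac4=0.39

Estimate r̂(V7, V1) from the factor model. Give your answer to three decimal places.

r̂ = Σ λ_i·λ_j across factors = (0.43)(0.09) + (0.03)(0.40) + (-0.24)(-0.75) + (0.20)(0.15)
  = +0.0387 +0.0120 +0.1800 +0.0300 = 0.2607

0.261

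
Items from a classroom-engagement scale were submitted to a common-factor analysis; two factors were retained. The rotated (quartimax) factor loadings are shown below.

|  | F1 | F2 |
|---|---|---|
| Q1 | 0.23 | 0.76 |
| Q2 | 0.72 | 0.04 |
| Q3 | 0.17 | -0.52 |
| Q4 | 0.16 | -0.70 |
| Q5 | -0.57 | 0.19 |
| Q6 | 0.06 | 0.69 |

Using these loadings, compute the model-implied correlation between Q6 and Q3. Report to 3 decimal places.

r̂ = Σ λ_i·λ_j across factors = (0.06)(0.17) + (0.69)(-0.52)
  = +0.0102 -0.3588 = -0.3486

-0.349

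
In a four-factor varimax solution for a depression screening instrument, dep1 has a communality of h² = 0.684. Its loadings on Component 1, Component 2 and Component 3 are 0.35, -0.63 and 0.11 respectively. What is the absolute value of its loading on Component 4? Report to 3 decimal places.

0.391

Under orthogonal rotation h² = Σλ², so λ_Component 4² = h² − (0.5315) = 0.684 − 0.5315 = 0.1525.
|λ| = √0.1525 = 0.3905.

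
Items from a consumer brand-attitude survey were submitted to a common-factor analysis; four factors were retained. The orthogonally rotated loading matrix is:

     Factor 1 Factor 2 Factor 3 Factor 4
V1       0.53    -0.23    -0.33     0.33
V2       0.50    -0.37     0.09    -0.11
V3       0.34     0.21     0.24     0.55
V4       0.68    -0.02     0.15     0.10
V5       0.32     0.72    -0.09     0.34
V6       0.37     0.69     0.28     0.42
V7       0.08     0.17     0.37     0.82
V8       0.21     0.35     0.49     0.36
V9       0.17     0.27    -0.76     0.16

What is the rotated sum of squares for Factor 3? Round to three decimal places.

SS loadings for Factor 3 = (-0.33)² + 0.09² + 0.24² + 0.15² + (-0.09)² + 0.28² + 0.37² + 0.49² + (-0.76)² = 0.1089 + 0.0081 + 0.0576 + 0.0225 + 0.0081 + 0.0784 + 0.1369 + 0.2401 + 0.5776 = 1.2382

1.238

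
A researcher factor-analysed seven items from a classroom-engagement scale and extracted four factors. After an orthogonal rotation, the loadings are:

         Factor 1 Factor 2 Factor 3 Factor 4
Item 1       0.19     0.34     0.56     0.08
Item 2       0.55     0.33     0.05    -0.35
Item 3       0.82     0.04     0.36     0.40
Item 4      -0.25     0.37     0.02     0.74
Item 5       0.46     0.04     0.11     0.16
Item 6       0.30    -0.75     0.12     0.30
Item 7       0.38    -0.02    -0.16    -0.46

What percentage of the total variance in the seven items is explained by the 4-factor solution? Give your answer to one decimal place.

Communalities: 0.4717, 0.5364, 0.9636, 0.7474, 0.2509, 0.7569, 0.3820; Σh² = 4.1089.
Total variance with 7 standardized items is 7, so the solution explains 4.1089/7 = 0.5870 = 58.70%.

58.7%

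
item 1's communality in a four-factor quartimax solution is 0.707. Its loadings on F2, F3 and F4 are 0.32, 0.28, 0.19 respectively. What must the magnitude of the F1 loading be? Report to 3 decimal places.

0.700

Under orthogonal rotation h² = Σλ², so λ_F1² = h² − (0.2169) = 0.707 − 0.2169 = 0.4901.
|λ| = √0.4901 = 0.7001.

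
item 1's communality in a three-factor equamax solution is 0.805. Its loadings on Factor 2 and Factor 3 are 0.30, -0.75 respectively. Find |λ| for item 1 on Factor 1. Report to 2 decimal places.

Under orthogonal rotation h² = Σλ², so λ_Factor 1² = h² − (0.6525) = 0.805 − 0.6525 = 0.1525.
|λ| = √0.1525 = 0.3905.

0.39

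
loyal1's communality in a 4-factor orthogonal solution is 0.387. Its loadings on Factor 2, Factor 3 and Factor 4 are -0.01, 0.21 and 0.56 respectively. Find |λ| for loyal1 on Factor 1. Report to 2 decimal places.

Under orthogonal rotation h² = Σλ², so λ_Factor 1² = h² − (0.3578) = 0.387 − 0.3578 = 0.0292.
|λ| = √0.0292 = 0.1709.

0.17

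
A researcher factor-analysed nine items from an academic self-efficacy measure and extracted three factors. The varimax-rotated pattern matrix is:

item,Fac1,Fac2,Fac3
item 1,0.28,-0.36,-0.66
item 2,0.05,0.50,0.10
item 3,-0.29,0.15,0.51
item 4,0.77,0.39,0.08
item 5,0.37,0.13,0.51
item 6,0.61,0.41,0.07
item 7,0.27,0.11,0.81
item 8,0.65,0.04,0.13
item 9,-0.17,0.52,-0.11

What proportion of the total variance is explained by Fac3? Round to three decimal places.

0.185

SS loadings for Fac3 = (-0.66)² + 0.10² + 0.51² + 0.08² + 0.51² + 0.07² + 0.81² + 0.13² + (-0.11)² = 1.6622
Proportion of variance = 1.6622 / 9 = 0.1847.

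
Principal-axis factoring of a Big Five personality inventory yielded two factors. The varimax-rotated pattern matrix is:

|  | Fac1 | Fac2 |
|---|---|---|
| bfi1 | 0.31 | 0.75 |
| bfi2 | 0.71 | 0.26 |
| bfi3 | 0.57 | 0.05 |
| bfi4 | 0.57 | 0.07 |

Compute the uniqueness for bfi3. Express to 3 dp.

0.673

h² = 0.57² + 0.05² = 0.3249 + 0.0025 = 0.3274
Uniqueness u² = 1 − h² = 1 − 0.3274 = 0.6726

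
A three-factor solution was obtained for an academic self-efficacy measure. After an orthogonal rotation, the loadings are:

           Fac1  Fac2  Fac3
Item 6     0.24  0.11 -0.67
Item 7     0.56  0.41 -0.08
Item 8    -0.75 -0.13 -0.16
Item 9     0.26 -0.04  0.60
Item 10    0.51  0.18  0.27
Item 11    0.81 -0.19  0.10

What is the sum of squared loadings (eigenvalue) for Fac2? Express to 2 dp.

SS loadings for Fac2 = 0.11² + 0.41² + (-0.13)² + (-0.04)² + 0.18² + (-0.19)² = 0.0121 + 0.1681 + 0.0169 + 0.0016 + 0.0324 + 0.0361 = 0.2672

0.27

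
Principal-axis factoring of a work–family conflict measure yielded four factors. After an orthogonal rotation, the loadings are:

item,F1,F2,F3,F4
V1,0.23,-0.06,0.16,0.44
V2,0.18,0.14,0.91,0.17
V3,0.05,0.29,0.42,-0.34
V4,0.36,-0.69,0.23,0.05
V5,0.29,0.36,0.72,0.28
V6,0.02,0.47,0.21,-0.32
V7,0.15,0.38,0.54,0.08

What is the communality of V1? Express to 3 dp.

0.276

h² = 0.23² + (-0.06)² + 0.16² + 0.44² = 0.0529 + 0.0036 + 0.0256 + 0.1936 = 0.2757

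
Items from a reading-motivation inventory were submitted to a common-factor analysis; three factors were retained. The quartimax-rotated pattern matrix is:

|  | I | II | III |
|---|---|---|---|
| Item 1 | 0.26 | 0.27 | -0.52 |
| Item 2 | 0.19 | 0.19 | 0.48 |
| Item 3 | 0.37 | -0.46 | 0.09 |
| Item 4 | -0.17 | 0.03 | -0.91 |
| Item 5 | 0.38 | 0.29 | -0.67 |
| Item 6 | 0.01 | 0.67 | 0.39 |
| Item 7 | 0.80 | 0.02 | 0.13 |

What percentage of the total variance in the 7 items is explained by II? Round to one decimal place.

SS loadings for II = 0.27² + 0.19² + (-0.46)² + 0.03² + 0.29² + 0.67² + 0.02² = 0.8549
With 7 standardized items, total variance = 7. Proportion = 0.8549/7 = 0.1221 → 12.21%.

12.2%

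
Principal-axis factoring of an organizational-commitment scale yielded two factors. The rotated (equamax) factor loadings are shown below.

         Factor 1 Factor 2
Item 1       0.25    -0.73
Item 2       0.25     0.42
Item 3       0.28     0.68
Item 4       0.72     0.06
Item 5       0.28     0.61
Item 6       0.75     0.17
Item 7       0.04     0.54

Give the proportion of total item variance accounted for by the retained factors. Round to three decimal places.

0.462

SS loadings by factor: 1.3643, 1.8679; total = 3.2322.
Total variance with 7 standardized items is 7, so the solution explains 3.2322/7 = 0.4617.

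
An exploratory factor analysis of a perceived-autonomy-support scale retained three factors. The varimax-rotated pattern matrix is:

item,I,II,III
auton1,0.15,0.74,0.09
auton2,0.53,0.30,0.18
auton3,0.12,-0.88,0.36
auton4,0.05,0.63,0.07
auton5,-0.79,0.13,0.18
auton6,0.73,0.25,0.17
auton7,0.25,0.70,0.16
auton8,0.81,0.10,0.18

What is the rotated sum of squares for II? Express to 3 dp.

2.388

SS loadings for II = 0.74² + 0.30² + (-0.88)² + 0.63² + 0.13² + 0.25² + 0.70² + 0.10² = 0.5476 + 0.0900 + 0.7744 + 0.3969 + 0.0169 + 0.0625 + 0.4900 + 0.0100 = 2.3883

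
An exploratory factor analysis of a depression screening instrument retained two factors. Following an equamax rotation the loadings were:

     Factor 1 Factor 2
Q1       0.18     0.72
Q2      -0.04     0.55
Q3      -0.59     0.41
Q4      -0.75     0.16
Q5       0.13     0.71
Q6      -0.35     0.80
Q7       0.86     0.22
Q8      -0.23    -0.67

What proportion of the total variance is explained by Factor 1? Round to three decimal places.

SS loadings for Factor 1 = 0.18² + (-0.04)² + (-0.59)² + (-0.75)² + 0.13² + (-0.35)² + 0.86² + (-0.23)² = 1.8765
Proportion of variance = 1.8765 / 8 = 0.2346.

0.235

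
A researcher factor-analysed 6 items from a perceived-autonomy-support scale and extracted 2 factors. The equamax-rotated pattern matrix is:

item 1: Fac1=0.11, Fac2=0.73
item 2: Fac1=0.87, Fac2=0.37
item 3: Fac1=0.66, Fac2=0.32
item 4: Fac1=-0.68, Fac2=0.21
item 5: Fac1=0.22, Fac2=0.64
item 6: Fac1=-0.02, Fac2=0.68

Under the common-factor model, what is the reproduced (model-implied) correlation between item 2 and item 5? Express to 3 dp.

r̂ = Σ λ_i·λ_j across factors = (0.87)(0.22) + (0.37)(0.64)
  = +0.1914 +0.2368 = 0.4282

0.428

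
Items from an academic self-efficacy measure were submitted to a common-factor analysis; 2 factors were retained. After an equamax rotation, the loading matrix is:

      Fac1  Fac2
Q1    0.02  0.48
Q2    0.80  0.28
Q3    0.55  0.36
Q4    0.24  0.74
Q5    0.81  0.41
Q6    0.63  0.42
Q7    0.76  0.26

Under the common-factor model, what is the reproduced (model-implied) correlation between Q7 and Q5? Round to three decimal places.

r̂ = Σ λ_i·λ_j across factors = (0.76)(0.81) + (0.26)(0.41)
  = +0.6156 +0.1066 = 0.7222

0.722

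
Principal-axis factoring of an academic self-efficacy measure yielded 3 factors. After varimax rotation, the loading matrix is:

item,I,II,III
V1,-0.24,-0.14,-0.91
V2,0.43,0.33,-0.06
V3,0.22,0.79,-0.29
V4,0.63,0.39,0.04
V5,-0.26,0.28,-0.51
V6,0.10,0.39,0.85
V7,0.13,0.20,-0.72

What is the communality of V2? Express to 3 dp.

h² = 0.43² + 0.33² + (-0.06)² = 0.1849 + 0.1089 + 0.0036 = 0.2974

0.297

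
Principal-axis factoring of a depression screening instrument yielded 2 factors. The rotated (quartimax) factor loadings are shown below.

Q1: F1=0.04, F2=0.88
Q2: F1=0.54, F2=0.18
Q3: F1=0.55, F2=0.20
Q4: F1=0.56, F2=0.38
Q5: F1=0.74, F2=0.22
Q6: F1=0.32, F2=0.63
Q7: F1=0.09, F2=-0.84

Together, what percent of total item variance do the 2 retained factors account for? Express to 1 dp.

53.0%

Communalities: 0.7760, 0.3240, 0.3425, 0.4580, 0.5960, 0.4993, 0.7137; Σh² = 3.7095.
Total variance with 7 standardized items is 7, so the solution explains 3.7095/7 = 0.5299 = 52.99%.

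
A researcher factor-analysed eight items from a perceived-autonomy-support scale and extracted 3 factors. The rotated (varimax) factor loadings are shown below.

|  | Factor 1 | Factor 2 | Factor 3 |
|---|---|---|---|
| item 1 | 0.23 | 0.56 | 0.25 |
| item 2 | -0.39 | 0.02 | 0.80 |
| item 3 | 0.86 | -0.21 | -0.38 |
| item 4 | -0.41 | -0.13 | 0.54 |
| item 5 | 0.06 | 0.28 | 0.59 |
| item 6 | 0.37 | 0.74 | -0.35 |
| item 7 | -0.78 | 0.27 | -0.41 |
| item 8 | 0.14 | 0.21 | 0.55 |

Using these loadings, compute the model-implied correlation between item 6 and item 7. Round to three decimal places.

r̂ = Σ λ_i·λ_j across factors = (0.37)(-0.78) + (0.74)(0.27) + (-0.35)(-0.41)
  = -0.2886 +0.1998 +0.1435 = 0.0547

0.055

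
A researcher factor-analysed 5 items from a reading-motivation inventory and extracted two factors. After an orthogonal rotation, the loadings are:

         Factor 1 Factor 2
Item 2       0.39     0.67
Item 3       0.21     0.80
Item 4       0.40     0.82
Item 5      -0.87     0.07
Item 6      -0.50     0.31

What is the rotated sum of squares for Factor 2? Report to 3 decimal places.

1.862

SS loadings for Factor 2 = 0.67² + 0.80² + 0.82² + 0.07² + 0.31² = 0.4489 + 0.6400 + 0.6724 + 0.0049 + 0.0961 = 1.8623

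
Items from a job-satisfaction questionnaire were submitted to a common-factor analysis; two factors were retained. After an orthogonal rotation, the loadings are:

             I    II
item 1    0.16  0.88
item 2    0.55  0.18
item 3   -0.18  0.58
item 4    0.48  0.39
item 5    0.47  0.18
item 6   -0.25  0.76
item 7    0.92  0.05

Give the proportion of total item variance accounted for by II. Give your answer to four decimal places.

0.2725

SS loadings for II = 0.88² + 0.18² + 0.58² + 0.39² + 0.18² + 0.76² + 0.05² = 1.9078
Proportion of variance = 1.9078 / 7 = 0.2725.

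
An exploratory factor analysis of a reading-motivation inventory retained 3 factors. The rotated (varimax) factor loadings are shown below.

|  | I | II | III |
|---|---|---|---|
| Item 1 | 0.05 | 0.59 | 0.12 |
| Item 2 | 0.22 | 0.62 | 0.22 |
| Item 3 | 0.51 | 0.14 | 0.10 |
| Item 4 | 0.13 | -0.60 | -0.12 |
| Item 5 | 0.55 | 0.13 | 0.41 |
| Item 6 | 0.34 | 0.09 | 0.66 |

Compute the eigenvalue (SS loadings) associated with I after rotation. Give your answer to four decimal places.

0.7460

SS loadings for I = 0.05² + 0.22² + 0.51² + 0.13² + 0.55² + 0.34² = 0.0025 + 0.0484 + 0.2601 + 0.0169 + 0.3025 + 0.1156 = 0.7460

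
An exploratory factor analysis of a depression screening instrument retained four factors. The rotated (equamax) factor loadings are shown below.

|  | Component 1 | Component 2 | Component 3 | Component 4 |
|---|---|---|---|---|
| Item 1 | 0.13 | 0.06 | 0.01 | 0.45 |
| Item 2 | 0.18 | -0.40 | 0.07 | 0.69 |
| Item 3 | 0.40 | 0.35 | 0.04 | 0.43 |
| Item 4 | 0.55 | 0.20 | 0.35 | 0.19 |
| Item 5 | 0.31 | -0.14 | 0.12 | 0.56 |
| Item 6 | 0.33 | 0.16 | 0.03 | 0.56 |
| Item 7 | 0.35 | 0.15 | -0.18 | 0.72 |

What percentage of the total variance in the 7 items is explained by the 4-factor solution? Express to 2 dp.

SS loadings by factor: 0.8393, 0.3938, 0.1768, 2.0452; total = 3.4551.
Total variance with 7 standardized items is 7, so the solution explains 3.4551/7 = 0.4936 = 49.36%.

49.36%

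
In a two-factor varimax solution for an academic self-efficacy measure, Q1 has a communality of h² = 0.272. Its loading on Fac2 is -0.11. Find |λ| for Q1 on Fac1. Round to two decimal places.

Under orthogonal rotation h² = Σλ², so λ_Fac1² = h² − (0.0121) = 0.272 − 0.0121 = 0.2599.
|λ| = √0.2599 = 0.5098.

0.51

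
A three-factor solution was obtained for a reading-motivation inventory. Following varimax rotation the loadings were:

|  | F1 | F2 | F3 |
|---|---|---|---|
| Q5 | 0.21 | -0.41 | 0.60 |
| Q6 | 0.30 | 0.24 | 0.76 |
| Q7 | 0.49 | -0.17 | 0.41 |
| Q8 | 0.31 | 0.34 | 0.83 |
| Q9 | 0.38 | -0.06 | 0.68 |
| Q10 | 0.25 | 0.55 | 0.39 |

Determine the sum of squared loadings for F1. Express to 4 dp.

0.6772

SS loadings for F1 = 0.21² + 0.30² + 0.49² + 0.31² + 0.38² + 0.25² = 0.0441 + 0.0900 + 0.2401 + 0.0961 + 0.1444 + 0.0625 = 0.6772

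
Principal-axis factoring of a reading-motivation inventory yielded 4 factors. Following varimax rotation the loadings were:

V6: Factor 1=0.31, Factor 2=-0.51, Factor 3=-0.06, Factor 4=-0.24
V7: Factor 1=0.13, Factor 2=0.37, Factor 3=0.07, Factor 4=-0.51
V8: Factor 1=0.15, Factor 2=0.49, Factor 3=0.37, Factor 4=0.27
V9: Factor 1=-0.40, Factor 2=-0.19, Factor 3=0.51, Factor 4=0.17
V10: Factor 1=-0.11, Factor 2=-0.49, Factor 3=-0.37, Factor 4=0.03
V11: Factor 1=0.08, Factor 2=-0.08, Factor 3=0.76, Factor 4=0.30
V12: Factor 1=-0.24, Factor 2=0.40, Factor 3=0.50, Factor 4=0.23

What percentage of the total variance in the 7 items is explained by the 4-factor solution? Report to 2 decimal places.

Communalities: 0.4174, 0.4188, 0.4724, 0.4851, 0.3900, 0.6804, 0.5205; Σh² = 3.3846.
Total variance with 7 standardized items is 7, so the solution explains 3.3846/7 = 0.4835 = 48.35%.

48.35%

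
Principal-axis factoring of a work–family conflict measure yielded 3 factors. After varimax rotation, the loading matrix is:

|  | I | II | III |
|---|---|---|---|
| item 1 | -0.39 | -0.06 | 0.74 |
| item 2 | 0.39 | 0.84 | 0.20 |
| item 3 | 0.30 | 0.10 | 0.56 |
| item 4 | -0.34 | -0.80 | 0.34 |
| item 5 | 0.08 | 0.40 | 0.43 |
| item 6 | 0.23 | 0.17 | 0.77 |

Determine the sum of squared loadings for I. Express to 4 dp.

SS loadings for I = (-0.39)² + 0.39² + 0.30² + (-0.34)² + 0.08² + 0.23² = 0.1521 + 0.1521 + 0.0900 + 0.1156 + 0.0064 + 0.0529 = 0.5691

0.5691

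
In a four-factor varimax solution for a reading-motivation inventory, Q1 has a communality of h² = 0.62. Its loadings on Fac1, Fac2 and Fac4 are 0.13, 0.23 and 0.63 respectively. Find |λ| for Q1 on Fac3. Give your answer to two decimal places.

0.39

Under orthogonal rotation h² = Σλ², so λ_Fac3² = h² − (0.4667) = 0.62 − 0.4667 = 0.1533.
|λ| = √0.1533 = 0.3915.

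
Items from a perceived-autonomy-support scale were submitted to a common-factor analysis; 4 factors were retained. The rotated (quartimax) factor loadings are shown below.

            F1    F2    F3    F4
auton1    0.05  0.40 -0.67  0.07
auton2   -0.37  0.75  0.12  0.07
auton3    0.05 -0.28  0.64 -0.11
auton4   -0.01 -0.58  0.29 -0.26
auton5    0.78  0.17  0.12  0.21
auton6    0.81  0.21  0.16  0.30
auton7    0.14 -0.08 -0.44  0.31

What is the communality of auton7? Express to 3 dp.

h² = 0.14² + (-0.08)² + (-0.44)² + 0.31² = 0.0196 + 0.0064 + 0.1936 + 0.0961 = 0.3157

0.316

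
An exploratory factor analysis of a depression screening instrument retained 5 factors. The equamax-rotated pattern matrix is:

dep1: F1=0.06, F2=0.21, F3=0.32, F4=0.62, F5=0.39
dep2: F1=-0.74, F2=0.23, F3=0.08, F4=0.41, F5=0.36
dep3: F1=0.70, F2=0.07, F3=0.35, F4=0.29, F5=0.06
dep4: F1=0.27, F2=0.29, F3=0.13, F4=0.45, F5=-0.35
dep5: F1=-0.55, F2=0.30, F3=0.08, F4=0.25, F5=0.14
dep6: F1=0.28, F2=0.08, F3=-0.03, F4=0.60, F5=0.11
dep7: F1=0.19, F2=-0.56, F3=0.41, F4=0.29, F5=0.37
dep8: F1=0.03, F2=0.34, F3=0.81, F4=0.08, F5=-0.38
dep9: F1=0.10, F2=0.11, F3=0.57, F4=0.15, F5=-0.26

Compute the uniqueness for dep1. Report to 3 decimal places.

h² = 0.06² + 0.21² + 0.32² + 0.62² + 0.39² = 0.0036 + 0.0441 + 0.1024 + 0.3844 + 0.1521 = 0.6866
Uniqueness u² = 1 − h² = 1 − 0.6866 = 0.3134

0.313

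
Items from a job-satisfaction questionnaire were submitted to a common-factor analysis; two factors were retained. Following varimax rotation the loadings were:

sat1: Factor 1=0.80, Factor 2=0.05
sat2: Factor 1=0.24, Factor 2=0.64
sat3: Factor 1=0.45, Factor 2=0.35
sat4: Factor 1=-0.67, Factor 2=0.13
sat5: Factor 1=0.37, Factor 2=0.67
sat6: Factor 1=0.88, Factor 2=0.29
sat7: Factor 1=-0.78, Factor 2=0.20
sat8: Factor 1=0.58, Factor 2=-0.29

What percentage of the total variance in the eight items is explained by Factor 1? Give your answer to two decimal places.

SS loadings for Factor 1 = 0.80² + 0.24² + 0.45² + (-0.67)² + 0.37² + 0.88² + (-0.78)² + 0.58² = 3.2051
With 8 standardized items, total variance = 8. Proportion = 3.2051/8 = 0.4006 → 40.06%.

40.06%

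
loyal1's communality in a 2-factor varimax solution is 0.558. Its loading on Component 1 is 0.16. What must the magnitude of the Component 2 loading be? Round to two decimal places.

0.73

Under orthogonal rotation h² = Σλ², so λ_Component 2² = h² − (0.0256) = 0.558 − 0.0256 = 0.5324.
|λ| = √0.5324 = 0.7297.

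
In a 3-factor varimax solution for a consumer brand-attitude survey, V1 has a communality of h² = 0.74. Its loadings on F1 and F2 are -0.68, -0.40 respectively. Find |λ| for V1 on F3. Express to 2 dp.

Under orthogonal rotation h² = Σλ², so λ_F3² = h² − (0.6224) = 0.74 − 0.6224 = 0.1176.
|λ| = √0.1176 = 0.3429.

0.34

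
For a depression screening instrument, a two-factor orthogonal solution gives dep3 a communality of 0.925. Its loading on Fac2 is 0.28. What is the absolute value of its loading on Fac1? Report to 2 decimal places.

Under orthogonal rotation h² = Σλ², so λ_Fac1² = h² − (0.0784) = 0.925 − 0.0784 = 0.8466.
|λ| = √0.8466 = 0.9201.

0.92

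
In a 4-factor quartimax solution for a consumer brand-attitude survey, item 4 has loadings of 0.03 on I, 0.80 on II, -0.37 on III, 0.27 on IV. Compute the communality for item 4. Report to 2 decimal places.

h² = 0.03² + 0.80² + (-0.37)² + 0.27² = 0.0009 + 0.6400 + 0.1369 + 0.0729 = 0.8507

0.85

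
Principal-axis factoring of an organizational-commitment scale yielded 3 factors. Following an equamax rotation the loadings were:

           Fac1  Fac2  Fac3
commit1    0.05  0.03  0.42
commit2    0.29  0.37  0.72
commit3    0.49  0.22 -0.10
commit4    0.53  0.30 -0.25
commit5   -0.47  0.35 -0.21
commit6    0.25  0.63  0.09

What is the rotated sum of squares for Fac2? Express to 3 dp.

SS loadings for Fac2 = 0.03² + 0.37² + 0.22² + 0.30² + 0.35² + 0.63² = 0.0009 + 0.1369 + 0.0484 + 0.0900 + 0.1225 + 0.3969 = 0.7956

0.796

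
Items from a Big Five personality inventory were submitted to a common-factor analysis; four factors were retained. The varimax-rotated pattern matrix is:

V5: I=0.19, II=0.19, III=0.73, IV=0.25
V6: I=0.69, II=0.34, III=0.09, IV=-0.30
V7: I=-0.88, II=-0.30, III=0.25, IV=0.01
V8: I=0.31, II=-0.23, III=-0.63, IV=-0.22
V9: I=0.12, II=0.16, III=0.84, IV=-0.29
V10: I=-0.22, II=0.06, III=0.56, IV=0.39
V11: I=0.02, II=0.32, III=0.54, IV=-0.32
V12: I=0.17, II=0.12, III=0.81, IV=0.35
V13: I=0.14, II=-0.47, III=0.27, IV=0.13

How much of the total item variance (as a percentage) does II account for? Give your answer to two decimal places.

7.35%

SS loadings for II = 0.19² + 0.34² + (-0.30)² + (-0.23)² + 0.16² + 0.06² + 0.32² + 0.12² + (-0.47)² = 0.6615
With 9 standardized items, total variance = 9. Proportion = 0.6615/9 = 0.0735 → 7.35%.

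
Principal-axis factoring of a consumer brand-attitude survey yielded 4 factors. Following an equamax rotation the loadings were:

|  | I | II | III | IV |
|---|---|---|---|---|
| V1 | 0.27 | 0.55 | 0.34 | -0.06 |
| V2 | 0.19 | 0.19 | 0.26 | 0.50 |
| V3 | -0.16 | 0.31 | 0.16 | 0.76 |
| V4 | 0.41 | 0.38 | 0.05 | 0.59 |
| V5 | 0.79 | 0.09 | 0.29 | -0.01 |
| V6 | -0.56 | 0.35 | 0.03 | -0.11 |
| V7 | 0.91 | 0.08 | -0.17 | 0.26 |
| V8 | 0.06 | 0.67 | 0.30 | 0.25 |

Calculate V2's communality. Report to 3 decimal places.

0.390

h² = 0.19² + 0.19² + 0.26² + 0.50² = 0.0361 + 0.0361 + 0.0676 + 0.2500 = 0.3898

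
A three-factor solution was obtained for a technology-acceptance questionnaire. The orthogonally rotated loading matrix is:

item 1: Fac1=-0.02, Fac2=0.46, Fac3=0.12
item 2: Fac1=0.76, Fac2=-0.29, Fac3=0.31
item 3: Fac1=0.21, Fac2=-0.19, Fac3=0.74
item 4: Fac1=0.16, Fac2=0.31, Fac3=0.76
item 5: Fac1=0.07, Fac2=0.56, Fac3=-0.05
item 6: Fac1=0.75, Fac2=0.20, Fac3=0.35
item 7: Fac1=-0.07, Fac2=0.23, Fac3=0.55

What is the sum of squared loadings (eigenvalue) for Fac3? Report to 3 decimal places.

SS loadings for Fac3 = 0.12² + 0.31² + 0.74² + 0.76² + (-0.05)² + 0.35² + 0.55² = 0.0144 + 0.0961 + 0.5476 + 0.5776 + 0.0025 + 0.1225 + 0.3025 = 1.6632

1.663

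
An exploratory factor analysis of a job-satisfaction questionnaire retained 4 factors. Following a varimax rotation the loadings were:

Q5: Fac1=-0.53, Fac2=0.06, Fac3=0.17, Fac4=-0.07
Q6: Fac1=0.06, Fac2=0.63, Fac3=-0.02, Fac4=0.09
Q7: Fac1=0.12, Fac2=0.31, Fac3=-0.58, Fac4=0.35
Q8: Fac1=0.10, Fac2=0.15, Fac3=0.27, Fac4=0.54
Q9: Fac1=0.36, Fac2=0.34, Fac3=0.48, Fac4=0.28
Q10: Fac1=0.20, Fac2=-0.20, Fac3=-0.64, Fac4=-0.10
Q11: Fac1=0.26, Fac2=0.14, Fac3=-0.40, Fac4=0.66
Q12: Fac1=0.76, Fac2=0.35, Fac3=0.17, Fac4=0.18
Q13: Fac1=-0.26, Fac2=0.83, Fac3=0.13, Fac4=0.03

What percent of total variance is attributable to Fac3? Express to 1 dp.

SS loadings for Fac3 = 0.17² + (-0.02)² + (-0.58)² + 0.27² + 0.48² + (-0.64)² + (-0.40)² + 0.17² + 0.13² = 1.2844
With 9 standardized items, total variance = 9. Proportion = 1.2844/9 = 0.1427 → 14.27%.

14.3%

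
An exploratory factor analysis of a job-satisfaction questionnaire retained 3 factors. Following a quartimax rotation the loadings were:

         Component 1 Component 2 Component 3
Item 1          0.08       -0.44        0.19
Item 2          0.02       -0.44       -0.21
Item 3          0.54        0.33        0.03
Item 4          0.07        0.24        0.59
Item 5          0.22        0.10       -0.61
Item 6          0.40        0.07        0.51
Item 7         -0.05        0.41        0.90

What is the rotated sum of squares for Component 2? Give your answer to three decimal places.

SS loadings for Component 2 = (-0.44)² + (-0.44)² + 0.33² + 0.24² + 0.10² + 0.07² + 0.41² = 0.1936 + 0.1936 + 0.1089 + 0.0576 + 0.0100 + 0.0049 + 0.1681 = 0.7367

0.737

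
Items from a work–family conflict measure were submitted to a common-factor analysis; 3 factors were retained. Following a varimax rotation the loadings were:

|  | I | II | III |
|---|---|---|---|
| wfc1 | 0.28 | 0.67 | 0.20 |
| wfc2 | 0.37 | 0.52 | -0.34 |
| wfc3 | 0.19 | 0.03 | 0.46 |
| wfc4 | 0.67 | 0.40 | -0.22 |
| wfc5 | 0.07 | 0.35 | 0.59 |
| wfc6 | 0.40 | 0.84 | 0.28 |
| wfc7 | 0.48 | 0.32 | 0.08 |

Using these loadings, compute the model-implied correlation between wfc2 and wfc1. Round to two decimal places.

0.38

r̂ = Σ λ_i·λ_j across factors = (0.37)(0.28) + (0.52)(0.67) + (-0.34)(0.20)
  = +0.1036 +0.3484 -0.0680 = 0.3840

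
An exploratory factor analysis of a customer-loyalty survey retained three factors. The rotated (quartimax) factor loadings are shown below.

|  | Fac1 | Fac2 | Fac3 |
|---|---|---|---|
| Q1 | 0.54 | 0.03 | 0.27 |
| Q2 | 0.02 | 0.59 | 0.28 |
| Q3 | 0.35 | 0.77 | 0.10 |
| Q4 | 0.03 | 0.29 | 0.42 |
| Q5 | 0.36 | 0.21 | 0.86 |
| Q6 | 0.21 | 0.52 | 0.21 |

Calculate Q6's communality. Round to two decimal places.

h² = 0.21² + 0.52² + 0.21² = 0.0441 + 0.2704 + 0.0441 = 0.3586

0.36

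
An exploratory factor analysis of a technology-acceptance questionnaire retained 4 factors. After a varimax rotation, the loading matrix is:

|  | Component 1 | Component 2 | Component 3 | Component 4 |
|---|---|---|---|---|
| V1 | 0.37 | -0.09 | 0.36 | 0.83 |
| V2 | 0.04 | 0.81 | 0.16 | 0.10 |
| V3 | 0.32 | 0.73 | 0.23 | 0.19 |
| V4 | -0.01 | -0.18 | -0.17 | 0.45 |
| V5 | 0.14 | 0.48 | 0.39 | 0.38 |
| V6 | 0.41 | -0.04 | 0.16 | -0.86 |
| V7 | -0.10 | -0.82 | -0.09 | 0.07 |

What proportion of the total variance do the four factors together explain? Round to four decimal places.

0.6888

Communalities: 0.9635, 0.6933, 0.7243, 0.2639, 0.5465, 0.9349, 0.6954; Σh² = 4.8218.
Total variance with 7 standardized items is 7, so the solution explains 4.8218/7 = 0.6888.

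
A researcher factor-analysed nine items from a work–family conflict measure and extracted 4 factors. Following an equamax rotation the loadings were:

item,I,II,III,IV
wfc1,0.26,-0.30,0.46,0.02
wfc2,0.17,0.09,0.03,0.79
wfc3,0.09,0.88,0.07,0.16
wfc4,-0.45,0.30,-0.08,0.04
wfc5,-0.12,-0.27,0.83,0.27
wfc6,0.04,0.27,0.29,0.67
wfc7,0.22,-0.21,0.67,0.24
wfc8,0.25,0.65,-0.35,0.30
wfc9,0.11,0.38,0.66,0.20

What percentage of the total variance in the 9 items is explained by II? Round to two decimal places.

SS loadings for II = (-0.30)² + 0.09² + 0.88² + 0.30² + (-0.27)² + 0.27² + (-0.21)² + 0.65² + 0.38² = 1.7193
With 9 standardized items, total variance = 9. Proportion = 1.7193/9 = 0.1910 → 19.10%.

19.10%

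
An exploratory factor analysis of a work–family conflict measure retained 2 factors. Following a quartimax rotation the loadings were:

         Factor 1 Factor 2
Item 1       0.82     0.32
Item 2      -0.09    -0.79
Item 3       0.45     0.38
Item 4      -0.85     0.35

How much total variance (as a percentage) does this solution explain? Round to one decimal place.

Communalities: 0.7748, 0.6322, 0.3469, 0.8450; Σh² = 2.5989.
Total variance with 4 standardized items is 4, so the solution explains 2.5989/4 = 0.6497 = 64.97%.

65.0%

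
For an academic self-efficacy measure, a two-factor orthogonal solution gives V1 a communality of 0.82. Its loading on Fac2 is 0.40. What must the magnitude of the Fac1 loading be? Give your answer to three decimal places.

Under orthogonal rotation h² = Σλ², so λ_Fac1² = h² − (0.1600) = 0.82 − 0.1600 = 0.6600.
|λ| = √0.6600 = 0.8124.

0.812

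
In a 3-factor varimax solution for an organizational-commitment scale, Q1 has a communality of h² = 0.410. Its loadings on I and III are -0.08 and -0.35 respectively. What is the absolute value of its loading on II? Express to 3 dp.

0.530

Under orthogonal rotation h² = Σλ², so λ_II² = h² − (0.1289) = 0.410 − 0.1289 = 0.2811.
|λ| = √0.2811 = 0.5302.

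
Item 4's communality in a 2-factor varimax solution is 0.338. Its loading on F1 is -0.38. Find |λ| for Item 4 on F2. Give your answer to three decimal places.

0.440

Under orthogonal rotation h² = Σλ², so λ_F2² = h² − (0.1444) = 0.338 − 0.1444 = 0.1936.
|λ| = √0.1936 = 0.4400.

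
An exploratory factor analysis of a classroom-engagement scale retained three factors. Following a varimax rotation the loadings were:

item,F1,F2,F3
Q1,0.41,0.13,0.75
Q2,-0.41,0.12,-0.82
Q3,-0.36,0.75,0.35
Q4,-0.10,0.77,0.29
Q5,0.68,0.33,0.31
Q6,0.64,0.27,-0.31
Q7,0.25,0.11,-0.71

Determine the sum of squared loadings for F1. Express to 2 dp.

SS loadings for F1 = 0.41² + (-0.41)² + (-0.36)² + (-0.10)² + 0.68² + 0.64² + 0.25² = 0.1681 + 0.1681 + 0.1296 + 0.0100 + 0.4624 + 0.4096 + 0.0625 = 1.4103

1.41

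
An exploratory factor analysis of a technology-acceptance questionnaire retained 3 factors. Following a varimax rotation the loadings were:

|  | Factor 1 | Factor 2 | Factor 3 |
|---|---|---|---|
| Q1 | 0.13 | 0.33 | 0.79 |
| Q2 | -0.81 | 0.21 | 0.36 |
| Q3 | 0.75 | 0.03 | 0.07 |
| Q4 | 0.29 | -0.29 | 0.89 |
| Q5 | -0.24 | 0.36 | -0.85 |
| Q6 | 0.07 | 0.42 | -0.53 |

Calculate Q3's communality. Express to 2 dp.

0.57

h² = 0.75² + 0.03² + 0.07² = 0.5625 + 0.0009 + 0.0049 = 0.5683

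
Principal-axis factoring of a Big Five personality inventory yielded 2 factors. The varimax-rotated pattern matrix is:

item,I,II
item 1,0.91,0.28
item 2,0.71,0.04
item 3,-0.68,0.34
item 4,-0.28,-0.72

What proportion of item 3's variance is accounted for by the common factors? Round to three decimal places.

0.578

h² = (-0.68)² + 0.34² = 0.4624 + 0.1156 = 0.5780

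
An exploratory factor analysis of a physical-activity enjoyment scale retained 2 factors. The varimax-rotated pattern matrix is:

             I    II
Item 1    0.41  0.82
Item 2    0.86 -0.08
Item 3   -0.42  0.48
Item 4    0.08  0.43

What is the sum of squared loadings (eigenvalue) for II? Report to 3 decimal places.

1.094

SS loadings for II = 0.82² + (-0.08)² + 0.48² + 0.43² = 0.6724 + 0.0064 + 0.2304 + 0.1849 = 1.0941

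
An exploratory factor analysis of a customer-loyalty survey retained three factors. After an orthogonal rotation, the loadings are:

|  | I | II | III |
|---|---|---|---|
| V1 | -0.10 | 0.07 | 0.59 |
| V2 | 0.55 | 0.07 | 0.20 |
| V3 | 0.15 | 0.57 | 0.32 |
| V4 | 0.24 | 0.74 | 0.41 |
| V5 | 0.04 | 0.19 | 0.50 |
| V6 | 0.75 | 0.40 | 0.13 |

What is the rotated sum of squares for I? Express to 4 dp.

0.9567

SS loadings for I = (-0.10)² + 0.55² + 0.15² + 0.24² + 0.04² + 0.75² = 0.0100 + 0.3025 + 0.0225 + 0.0576 + 0.0016 + 0.5625 = 0.9567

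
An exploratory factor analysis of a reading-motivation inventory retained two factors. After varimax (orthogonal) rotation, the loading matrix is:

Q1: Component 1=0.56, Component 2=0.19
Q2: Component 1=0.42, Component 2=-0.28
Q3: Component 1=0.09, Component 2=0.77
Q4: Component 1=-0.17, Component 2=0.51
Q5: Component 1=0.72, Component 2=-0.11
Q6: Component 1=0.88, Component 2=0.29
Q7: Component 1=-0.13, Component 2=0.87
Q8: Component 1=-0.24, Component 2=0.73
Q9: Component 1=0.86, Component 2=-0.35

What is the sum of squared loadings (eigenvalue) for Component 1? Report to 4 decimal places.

SS loadings for Component 1 = 0.56² + 0.42² + 0.09² + (-0.17)² + 0.72² + 0.88² + (-0.13)² + (-0.24)² + 0.86² = 0.3136 + 0.1764 + 0.0081 + 0.0289 + 0.5184 + 0.7744 + 0.0169 + 0.0576 + 0.7396 = 2.6339

2.6339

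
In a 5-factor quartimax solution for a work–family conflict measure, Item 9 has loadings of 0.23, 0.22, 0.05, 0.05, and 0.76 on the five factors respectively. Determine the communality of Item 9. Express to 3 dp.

h² = 0.23² + 0.22² + 0.05² + 0.05² + 0.76² = 0.0529 + 0.0484 + 0.0025 + 0.0025 + 0.5776 = 0.6839

0.684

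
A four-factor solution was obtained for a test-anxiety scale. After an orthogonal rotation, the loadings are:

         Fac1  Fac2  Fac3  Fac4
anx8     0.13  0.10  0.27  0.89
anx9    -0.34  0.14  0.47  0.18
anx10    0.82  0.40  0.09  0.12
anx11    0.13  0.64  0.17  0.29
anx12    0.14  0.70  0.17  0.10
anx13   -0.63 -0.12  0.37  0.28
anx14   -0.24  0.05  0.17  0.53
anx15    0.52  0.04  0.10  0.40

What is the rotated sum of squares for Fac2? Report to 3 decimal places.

SS loadings for Fac2 = 0.10² + 0.14² + 0.40² + 0.64² + 0.70² + (-0.12)² + 0.05² + 0.04² = 0.0100 + 0.0196 + 0.1600 + 0.4096 + 0.4900 + 0.0144 + 0.0025 + 0.0016 = 1.1077

1.108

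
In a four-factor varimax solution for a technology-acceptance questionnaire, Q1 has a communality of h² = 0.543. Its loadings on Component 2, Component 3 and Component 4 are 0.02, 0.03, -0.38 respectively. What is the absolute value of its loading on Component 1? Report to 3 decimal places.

0.630

Under orthogonal rotation h² = Σλ², so λ_Component 1² = h² − (0.1457) = 0.543 − 0.1457 = 0.3973.
|λ| = √0.3973 = 0.6303.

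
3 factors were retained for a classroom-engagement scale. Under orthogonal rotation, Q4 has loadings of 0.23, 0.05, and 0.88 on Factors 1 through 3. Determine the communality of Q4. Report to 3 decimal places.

h² = 0.23² + 0.05² + 0.88² = 0.0529 + 0.0025 + 0.7744 = 0.8298

0.830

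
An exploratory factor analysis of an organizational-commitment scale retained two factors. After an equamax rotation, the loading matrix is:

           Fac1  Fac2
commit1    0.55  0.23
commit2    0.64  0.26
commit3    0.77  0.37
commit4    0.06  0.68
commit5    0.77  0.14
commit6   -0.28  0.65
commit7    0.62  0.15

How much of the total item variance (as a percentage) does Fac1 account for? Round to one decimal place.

SS loadings for Fac1 = 0.55² + 0.64² + 0.77² + 0.06² + 0.77² + (-0.28)² + 0.62² = 2.3643
With 7 standardized items, total variance = 7. Proportion = 2.3643/7 = 0.3378 → 33.78%.

33.8%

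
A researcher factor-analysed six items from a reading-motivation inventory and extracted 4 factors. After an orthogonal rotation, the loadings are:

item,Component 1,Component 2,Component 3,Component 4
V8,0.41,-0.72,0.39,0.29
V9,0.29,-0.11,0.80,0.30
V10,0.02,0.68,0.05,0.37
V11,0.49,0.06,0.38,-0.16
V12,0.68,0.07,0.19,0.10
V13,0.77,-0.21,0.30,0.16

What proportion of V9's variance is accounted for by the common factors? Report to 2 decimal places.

0.83

h² = 0.29² + (-0.11)² + 0.80² + 0.30² = 0.0841 + 0.0121 + 0.6400 + 0.0900 = 0.8262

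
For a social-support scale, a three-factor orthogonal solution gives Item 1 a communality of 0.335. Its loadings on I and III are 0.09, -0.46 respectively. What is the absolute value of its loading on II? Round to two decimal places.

0.34

Under orthogonal rotation h² = Σλ², so λ_II² = h² − (0.2197) = 0.335 − 0.2197 = 0.1153.
|λ| = √0.1153 = 0.3396.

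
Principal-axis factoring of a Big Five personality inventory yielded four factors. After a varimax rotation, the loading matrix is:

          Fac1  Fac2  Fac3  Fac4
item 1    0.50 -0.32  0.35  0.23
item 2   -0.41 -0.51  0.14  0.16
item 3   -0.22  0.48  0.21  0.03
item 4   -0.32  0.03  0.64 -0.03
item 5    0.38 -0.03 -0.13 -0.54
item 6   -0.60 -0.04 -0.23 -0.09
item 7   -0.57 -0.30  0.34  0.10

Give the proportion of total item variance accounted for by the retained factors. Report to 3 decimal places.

SS loadings by factor: 1.3982, 0.6863, 0.7812, 0.3900; total = 3.2557.
Total variance with 7 standardized items is 7, so the solution explains 3.2557/7 = 0.4651.

0.465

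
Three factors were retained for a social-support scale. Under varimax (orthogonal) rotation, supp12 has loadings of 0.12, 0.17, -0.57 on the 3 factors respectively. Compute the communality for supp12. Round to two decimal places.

h² = 0.12² + 0.17² + (-0.57)² = 0.0144 + 0.0289 + 0.3249 = 0.3682

0.37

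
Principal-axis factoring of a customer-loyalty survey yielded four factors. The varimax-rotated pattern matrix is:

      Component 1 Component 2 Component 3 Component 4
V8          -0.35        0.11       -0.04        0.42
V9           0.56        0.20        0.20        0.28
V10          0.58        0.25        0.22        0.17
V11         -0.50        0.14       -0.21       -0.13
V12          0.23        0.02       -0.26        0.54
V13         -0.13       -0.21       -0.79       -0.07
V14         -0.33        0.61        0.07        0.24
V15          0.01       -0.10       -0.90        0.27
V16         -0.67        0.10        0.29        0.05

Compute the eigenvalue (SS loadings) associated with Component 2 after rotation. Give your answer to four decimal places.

0.5708

SS loadings for Component 2 = 0.11² + 0.20² + 0.25² + 0.14² + 0.02² + (-0.21)² + 0.61² + (-0.10)² + 0.10² = 0.0121 + 0.0400 + 0.0625 + 0.0196 + 0.0004 + 0.0441 + 0.3721 + 0.0100 + 0.0100 = 0.5708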